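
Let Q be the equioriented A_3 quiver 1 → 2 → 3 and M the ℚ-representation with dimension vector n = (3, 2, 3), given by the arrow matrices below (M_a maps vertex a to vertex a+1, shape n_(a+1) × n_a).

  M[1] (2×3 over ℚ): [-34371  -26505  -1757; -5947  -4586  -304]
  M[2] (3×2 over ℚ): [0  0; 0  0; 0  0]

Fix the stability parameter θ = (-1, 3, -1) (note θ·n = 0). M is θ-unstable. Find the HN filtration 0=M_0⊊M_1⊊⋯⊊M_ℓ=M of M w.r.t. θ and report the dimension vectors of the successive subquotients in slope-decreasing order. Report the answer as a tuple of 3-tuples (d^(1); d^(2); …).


Via rank(M_{q-1}∘⋯∘M_p): M ≅ I[1,1], I[1,2]^2, I[3,3]^3.
μ_θ-semistable layers: μ^(1)=3; μ^(2)=-1

((0, 2, 0); (3, 0, 3))


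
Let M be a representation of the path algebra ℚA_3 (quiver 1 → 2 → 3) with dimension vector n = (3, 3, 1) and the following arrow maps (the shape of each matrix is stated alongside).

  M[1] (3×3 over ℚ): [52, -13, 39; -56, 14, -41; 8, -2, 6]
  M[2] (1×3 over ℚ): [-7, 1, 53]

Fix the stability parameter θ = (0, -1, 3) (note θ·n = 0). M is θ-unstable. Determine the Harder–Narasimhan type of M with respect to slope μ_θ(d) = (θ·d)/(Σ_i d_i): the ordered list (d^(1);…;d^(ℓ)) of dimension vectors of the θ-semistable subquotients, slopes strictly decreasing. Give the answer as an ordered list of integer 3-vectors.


Barcode: M ≅ I[1,1], I[1,2], I[1,3], I[2,2]. HN layers by μ_θ (4 steps, strictly decreasing):
  μ^(1)=3; μ^(2)=0; μ^(3)=-1/2; μ^(4)=-1

((0, 0, 1); (1, 0, 0); (2, 2, 0); (0, 1, 0))


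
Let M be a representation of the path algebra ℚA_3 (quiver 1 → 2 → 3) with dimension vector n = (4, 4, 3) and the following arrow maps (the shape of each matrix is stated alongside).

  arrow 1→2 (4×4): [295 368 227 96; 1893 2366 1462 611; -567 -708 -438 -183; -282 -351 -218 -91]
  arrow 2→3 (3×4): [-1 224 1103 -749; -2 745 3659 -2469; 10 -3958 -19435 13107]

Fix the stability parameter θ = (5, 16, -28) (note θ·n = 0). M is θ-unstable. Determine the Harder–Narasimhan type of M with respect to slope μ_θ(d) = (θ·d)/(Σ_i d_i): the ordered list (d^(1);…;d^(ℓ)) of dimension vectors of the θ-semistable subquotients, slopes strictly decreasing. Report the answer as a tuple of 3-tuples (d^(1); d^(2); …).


Barcode: M ≅ I[1,1], I[1,3]^3, I[2,2]. HN layers by μ_θ (3 steps, strictly decreasing):
  μ^(1)=16; μ^(2)=5; μ^(3)=-7/3

((0, 1, 0); (1, 0, 0); (3, 3, 3))


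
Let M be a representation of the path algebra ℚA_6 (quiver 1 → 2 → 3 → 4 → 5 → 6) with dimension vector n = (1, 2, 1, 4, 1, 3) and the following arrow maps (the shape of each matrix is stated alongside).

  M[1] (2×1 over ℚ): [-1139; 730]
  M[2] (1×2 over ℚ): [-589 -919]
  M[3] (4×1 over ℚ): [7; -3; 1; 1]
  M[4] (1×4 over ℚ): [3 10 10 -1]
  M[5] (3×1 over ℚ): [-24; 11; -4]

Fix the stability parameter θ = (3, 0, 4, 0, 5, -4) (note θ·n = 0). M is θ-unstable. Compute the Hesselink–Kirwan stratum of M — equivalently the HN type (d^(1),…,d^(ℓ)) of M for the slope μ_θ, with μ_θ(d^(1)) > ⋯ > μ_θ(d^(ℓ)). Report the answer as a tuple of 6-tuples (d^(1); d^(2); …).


Interval decomposition of M: I[1,4], I[2,2], I[4,4]^2, I[4,6], I[6,6]^2.
HN type (ℓ=5): μ^(1)=2; μ^(2)=3/2; μ^(3)=1/2; μ^(4)=0; μ^(5)=-4

((0, 0, 1, 1, 0, 0); (1, 1, 0, 0, 0, 0); (0, 0, 0, 0, 1, 1); (0, 1, 0, 3, 0, 0); (0, 0, 0, 0, 0, 2))


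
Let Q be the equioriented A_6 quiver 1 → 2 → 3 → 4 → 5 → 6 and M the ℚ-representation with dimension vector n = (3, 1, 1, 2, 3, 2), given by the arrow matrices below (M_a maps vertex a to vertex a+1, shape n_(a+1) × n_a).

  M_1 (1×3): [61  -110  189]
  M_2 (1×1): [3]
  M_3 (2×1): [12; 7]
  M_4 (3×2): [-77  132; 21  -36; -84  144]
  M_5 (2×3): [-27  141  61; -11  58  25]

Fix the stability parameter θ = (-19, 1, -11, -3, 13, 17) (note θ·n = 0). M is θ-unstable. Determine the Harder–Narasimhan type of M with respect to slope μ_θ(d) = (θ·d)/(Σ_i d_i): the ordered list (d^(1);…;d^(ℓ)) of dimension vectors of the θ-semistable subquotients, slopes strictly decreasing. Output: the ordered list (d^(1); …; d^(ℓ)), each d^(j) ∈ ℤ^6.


Interval decomposition of M: I[1,1]^2, I[1,4], I[4,6], I[5,5], I[5,6].
HN type (ℓ=5): μ^(1)=17; μ^(2)=13; μ^(3)=-3; μ^(4)=-5; μ^(5)=-19

((0, 0, 0, 0, 0, 2); (0, 0, 0, 0, 3, 0); (0, 0, 0, 2, 0, 0); (0, 1, 1, 0, 0, 0); (3, 0, 0, 0, 0, 0))


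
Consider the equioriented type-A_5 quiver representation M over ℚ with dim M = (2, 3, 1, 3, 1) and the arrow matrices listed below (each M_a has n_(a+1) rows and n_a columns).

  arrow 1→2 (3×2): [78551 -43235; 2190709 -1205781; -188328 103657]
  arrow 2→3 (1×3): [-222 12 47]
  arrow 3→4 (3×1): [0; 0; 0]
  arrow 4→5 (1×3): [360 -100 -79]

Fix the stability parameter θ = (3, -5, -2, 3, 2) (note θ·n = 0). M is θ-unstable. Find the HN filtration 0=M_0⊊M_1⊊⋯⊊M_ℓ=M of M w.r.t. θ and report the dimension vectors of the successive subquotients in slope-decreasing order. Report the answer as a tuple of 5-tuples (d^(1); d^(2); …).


Barcode: M ≅ I[1,2], I[1,3], I[2,2], I[4,4]^2, I[4,5]. HN layers by μ_θ (5 steps, strictly decreasing):
  μ^(1)=3; μ^(2)=5/2; μ^(3)=-1; μ^(4)=-4/3; μ^(5)=-5

((0, 0, 0, 2, 0); (0, 0, 0, 1, 1); (1, 1, 0, 0, 0); (1, 1, 1, 0, 0); (0, 1, 0, 0, 0))


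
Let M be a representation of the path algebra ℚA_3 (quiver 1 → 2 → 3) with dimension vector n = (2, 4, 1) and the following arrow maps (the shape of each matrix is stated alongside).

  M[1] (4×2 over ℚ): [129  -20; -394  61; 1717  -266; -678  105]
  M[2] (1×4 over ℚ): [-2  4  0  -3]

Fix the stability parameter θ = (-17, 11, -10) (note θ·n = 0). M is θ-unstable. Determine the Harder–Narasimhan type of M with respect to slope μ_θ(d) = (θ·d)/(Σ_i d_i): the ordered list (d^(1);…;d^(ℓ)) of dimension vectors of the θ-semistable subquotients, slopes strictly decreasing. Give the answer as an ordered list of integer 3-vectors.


Barcode: M ≅ I[1,2], I[1,3], I[2,2]^2. HN layers by μ_θ (3 steps, strictly decreasing):
  μ^(1)=11; μ^(2)=1/2; μ^(3)=-17

((0, 3, 0); (0, 1, 1); (2, 0, 0))


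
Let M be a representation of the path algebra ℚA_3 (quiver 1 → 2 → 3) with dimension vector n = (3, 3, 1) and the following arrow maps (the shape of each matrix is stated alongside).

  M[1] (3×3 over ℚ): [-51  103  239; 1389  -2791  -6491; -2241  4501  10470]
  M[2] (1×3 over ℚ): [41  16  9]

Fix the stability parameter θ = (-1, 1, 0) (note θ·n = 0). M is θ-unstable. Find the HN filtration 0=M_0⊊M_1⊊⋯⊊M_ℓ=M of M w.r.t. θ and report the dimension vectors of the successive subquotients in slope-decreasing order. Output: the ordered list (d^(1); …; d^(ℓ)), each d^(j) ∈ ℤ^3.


Interval decomposition of M: I[1,2]^2, I[1,3].
HN type (ℓ=3): μ^(1)=1; μ^(2)=1/2; μ^(3)=-1

((0, 2, 0); (0, 1, 1); (3, 0, 0))


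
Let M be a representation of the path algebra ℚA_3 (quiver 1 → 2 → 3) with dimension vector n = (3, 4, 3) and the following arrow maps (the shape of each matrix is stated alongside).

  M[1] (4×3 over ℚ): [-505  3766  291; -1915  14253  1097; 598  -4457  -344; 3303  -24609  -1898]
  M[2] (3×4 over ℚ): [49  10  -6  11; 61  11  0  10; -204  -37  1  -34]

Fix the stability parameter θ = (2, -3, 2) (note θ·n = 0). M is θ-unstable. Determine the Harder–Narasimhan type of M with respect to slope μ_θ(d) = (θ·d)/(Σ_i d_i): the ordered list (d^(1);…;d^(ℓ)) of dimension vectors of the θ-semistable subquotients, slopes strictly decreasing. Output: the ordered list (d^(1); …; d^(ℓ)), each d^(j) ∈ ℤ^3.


Via rank(M_{q-1}∘⋯∘M_p): M ≅ I[1,3]^3, I[2,2].
μ_θ-semistable layers: μ^(1)=2; μ^(2)=-1/2; μ^(3)=-3

((0, 0, 3); (3, 3, 0); (0, 1, 0))


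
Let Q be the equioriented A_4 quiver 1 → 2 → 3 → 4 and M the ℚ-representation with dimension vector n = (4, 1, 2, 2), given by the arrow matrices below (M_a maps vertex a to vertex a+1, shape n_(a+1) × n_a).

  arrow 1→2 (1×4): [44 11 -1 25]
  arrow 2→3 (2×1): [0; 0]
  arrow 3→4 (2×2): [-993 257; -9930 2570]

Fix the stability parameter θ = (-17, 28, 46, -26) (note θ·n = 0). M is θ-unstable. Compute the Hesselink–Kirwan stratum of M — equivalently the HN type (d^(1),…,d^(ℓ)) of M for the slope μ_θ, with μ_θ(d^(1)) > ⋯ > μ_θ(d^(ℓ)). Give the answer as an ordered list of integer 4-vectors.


Interval decomposition of M: I[1,1]^3, I[1,2], I[3,3], I[3,4], I[4,4].
HN type (ℓ=5): μ^(1)=46; μ^(2)=28; μ^(3)=10; μ^(4)=-17; μ^(5)=-26

((0, 0, 1, 0); (0, 1, 0, 0); (0, 0, 1, 1); (4, 0, 0, 0); (0, 0, 0, 1))


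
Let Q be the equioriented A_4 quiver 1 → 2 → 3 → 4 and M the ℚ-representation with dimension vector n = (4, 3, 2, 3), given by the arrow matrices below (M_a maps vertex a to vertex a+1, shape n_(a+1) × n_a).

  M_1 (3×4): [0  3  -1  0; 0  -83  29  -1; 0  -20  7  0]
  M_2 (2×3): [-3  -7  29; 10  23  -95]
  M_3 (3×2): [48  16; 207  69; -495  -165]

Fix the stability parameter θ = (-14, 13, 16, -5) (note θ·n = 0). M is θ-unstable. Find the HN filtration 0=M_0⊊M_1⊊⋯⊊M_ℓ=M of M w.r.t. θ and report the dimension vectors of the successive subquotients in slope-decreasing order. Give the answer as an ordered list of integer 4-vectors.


Barcode: M ≅ I[1,1], I[1,2], I[1,3], I[1,4], I[4,4]^2. HN layers by μ_θ (5 steps, strictly decreasing):
  μ^(1)=16; μ^(2)=13; μ^(3)=8; μ^(4)=-5; μ^(5)=-14

((0, 0, 1, 0); (0, 2, 0, 0); (0, 1, 1, 1); (0, 0, 0, 2); (4, 0, 0, 0))


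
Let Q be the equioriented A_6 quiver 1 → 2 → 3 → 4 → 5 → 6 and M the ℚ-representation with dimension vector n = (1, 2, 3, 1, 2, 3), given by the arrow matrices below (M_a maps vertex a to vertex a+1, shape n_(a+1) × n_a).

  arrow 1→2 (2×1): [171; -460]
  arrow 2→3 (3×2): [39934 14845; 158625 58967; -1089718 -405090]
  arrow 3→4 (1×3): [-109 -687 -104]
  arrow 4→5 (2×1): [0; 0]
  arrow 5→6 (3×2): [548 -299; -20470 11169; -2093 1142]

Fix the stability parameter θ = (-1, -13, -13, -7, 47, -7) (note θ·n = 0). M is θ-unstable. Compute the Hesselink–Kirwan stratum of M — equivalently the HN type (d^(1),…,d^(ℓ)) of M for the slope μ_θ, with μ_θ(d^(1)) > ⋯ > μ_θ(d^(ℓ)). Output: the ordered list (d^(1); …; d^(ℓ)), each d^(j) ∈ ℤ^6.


Interval decomposition of M: I[1,4], I[2,3], I[3,3], I[5,6]^2, I[6,6].
HN type (ℓ=4): μ^(1)=20; μ^(2)=-7; μ^(3)=-9; μ^(4)=-13

((0, 0, 0, 0, 2, 2); (0, 0, 0, 1, 0, 1); (1, 1, 1, 0, 0, 0); (0, 1, 2, 0, 0, 0))


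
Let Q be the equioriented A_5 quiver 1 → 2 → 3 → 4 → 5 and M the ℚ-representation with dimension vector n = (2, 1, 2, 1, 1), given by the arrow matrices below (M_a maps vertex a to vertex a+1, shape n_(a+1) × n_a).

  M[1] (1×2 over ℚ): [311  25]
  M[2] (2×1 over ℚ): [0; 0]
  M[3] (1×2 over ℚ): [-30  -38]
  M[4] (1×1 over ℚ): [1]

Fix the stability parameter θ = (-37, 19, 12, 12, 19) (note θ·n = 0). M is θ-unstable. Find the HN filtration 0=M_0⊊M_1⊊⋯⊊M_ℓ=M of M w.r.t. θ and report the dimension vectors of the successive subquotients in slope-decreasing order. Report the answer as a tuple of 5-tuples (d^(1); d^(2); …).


Barcode: M ≅ I[1,1], I[1,2], I[3,3], I[3,5]. HN layers by μ_θ (3 steps, strictly decreasing):
  μ^(1)=19; μ^(2)=12; μ^(3)=-37

((0, 1, 0, 0, 1); (0, 0, 2, 1, 0); (2, 0, 0, 0, 0))


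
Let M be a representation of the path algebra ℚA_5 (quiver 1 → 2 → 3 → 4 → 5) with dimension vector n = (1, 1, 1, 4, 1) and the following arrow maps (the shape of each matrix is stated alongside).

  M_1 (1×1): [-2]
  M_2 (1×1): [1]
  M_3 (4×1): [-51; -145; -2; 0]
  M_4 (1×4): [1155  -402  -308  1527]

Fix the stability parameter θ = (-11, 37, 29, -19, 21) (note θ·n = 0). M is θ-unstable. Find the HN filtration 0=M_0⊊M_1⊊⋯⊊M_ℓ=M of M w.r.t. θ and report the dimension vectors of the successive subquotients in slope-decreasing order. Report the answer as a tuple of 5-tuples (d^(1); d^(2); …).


Via rank(M_{q-1}∘⋯∘M_p): M ≅ I[1,5], I[4,4]^3.
μ_θ-semistable layers: μ^(1)=21; μ^(2)=47/3; μ^(3)=-11; μ^(4)=-19

((0, 0, 0, 0, 1); (0, 1, 1, 1, 0); (1, 0, 0, 0, 0); (0, 0, 0, 3, 0))


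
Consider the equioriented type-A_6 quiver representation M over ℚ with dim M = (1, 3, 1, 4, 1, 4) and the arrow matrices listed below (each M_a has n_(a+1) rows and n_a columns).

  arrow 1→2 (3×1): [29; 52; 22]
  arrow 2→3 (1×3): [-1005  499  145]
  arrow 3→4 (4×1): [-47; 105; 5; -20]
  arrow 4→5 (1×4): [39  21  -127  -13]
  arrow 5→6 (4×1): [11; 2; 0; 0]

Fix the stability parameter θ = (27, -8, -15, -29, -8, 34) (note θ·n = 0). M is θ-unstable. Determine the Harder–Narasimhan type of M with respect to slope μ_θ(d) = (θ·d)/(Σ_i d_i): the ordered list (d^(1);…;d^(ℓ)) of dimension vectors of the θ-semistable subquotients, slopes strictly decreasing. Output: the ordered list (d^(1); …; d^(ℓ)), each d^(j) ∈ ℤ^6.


Barcode: M ≅ I[1,6], I[2,2]^2, I[4,4]^3, I[6,6]^3. HN layers by μ_θ (4 steps, strictly decreasing):
  μ^(1)=34; μ^(2)=-33/5; μ^(3)=-8; μ^(4)=-29

((0, 0, 0, 0, 0, 4); (1, 1, 1, 1, 1, 0); (0, 2, 0, 0, 0, 0); (0, 0, 0, 3, 0, 0))


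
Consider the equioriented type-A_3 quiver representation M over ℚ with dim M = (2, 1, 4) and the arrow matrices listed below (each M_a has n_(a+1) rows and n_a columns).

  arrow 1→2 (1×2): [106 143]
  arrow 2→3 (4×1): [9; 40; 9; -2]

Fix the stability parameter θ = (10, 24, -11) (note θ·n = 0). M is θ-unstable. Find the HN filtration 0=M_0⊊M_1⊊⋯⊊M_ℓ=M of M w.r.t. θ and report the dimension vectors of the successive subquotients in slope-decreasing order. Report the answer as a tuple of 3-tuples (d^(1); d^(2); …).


Barcode: M ≅ I[1,1], I[1,3], I[3,3]^3. HN layers by μ_θ (3 steps, strictly decreasing):
  μ^(1)=10; μ^(2)=23/3; μ^(3)=-11

((1, 0, 0); (1, 1, 1); (0, 0, 3))


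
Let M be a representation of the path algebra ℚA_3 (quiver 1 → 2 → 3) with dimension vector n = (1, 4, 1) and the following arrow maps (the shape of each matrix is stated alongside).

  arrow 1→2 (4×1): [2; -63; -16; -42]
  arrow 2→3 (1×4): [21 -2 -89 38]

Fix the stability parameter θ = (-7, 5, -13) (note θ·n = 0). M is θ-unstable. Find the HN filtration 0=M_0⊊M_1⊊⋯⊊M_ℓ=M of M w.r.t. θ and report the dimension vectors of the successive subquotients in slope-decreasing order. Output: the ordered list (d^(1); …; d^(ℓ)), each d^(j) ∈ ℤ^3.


Via rank(M_{q-1}∘⋯∘M_p): M ≅ I[1,3], I[2,2]^3.
μ_θ-semistable layers: μ^(1)=5; μ^(2)=-4; μ^(3)=-7

((0, 3, 0); (0, 1, 1); (1, 0, 0))


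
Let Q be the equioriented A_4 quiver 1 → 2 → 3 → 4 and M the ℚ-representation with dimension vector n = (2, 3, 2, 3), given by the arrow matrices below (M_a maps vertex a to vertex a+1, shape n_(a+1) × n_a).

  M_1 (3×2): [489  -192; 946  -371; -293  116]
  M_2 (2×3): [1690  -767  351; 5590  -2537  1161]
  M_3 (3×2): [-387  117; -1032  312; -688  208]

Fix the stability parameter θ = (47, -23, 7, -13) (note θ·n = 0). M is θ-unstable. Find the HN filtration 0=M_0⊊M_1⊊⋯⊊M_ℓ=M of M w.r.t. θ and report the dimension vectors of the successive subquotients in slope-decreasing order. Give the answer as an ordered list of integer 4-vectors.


Interval decomposition of M: I[1,2], I[1,3], I[2,2], I[3,4], I[4,4]^2.
HN type (ℓ=5): μ^(1)=12; μ^(2)=31/3; μ^(3)=-3; μ^(4)=-13; μ^(5)=-23

((1, 1, 0, 0); (1, 1, 1, 0); (0, 0, 1, 1); (0, 0, 0, 2); (0, 1, 0, 0))


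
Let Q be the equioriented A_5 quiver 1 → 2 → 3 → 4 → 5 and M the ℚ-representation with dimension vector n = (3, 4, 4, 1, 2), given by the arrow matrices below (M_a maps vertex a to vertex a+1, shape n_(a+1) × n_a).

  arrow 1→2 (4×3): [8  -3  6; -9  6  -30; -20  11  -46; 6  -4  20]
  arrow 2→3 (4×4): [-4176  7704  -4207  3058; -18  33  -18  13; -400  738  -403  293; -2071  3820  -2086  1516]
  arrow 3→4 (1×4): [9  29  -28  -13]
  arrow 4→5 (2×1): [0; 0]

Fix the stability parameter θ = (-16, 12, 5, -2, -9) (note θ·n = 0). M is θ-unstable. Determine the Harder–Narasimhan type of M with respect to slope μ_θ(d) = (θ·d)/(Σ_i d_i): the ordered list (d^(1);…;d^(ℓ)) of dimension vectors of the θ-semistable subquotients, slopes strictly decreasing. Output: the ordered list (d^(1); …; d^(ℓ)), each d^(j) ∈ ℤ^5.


Interval decomposition of M: I[1,1], I[1,3], I[1,4], I[2,3]^2, I[5,5]^2.
HN type (ℓ=4): μ^(1)=17/2; μ^(2)=5; μ^(3)=-9; μ^(4)=-16

((0, 3, 3, 0, 0); (0, 1, 1, 1, 0); (0, 0, 0, 0, 2); (3, 0, 0, 0, 0))


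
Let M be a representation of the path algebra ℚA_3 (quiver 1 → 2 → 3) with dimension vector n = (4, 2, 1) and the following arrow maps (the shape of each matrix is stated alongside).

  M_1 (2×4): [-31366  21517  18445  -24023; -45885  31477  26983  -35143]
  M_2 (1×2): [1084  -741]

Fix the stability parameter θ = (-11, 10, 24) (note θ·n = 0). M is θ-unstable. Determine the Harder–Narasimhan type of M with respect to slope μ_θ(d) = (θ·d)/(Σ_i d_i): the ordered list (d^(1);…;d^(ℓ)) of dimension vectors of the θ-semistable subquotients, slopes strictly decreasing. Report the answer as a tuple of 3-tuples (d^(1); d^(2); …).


Barcode: M ≅ I[1,1]^2, I[1,2], I[1,3]. HN layers by μ_θ (3 steps, strictly decreasing):
  μ^(1)=24; μ^(2)=10; μ^(3)=-11

((0, 0, 1); (0, 2, 0); (4, 0, 0))


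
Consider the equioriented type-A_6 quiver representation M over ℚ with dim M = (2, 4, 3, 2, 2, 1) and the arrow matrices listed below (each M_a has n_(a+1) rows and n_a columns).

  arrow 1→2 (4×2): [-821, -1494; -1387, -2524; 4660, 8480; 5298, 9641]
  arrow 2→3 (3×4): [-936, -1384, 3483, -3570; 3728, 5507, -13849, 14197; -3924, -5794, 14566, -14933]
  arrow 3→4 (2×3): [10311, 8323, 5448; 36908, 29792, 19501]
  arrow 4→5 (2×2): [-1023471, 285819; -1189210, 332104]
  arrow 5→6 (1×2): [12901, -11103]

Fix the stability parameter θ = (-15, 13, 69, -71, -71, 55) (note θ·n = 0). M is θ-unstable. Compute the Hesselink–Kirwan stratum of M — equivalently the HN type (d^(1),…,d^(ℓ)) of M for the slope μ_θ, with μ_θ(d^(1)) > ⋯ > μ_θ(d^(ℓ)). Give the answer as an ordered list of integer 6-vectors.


Barcode: M ≅ I[1,5], I[1,6], I[2,2], I[2,3]. HN layers by μ_θ (4 steps, strictly decreasing):
  μ^(1)=69; μ^(2)=55; μ^(3)=13; μ^(4)=-15

((0, 0, 1, 0, 0, 0); (0, 0, 0, 0, 0, 1); (0, 2, 0, 0, 0, 0); (2, 2, 2, 2, 2, 0))


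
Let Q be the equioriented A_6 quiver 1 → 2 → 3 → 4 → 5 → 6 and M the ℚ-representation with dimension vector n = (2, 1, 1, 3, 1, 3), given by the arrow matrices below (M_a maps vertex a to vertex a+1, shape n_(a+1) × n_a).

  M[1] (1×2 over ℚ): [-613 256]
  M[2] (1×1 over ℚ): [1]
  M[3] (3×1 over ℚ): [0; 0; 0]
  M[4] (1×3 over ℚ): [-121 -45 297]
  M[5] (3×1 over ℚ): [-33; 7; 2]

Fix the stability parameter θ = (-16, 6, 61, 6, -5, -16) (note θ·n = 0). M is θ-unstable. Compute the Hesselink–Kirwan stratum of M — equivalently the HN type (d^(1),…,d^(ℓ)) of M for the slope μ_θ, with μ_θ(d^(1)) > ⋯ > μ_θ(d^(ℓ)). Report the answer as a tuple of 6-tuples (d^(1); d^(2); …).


Interval decomposition of M: I[1,1], I[1,3], I[4,4]^2, I[4,6], I[6,6]^2.
HN type (ℓ=4): μ^(1)=61; μ^(2)=6; μ^(3)=-5; μ^(4)=-16

((0, 0, 1, 0, 0, 0); (0, 1, 0, 2, 0, 0); (0, 0, 0, 1, 1, 1); (2, 0, 0, 0, 0, 2))


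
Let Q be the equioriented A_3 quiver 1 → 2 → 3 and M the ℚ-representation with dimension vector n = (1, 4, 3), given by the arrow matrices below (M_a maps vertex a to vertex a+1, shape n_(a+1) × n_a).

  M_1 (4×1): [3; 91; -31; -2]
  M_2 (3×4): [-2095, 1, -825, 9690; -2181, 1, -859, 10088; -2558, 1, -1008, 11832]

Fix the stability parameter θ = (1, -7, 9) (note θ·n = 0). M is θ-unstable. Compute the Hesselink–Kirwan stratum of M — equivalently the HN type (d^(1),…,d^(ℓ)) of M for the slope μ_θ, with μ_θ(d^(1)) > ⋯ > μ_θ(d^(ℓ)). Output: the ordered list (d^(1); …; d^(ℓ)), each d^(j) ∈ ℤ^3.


Interval decomposition of M: I[1,3], I[2,2], I[2,3]^2.
HN type (ℓ=3): μ^(1)=9; μ^(2)=-3; μ^(3)=-7

((0, 0, 3); (1, 1, 0); (0, 3, 0))


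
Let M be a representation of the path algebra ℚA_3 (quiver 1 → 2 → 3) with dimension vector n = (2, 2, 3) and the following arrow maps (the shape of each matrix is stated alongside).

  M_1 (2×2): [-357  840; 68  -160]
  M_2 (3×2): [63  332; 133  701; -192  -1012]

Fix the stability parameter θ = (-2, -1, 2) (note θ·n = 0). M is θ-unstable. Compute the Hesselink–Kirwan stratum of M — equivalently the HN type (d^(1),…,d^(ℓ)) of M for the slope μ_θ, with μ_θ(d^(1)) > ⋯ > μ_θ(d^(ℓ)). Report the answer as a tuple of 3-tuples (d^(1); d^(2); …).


Via rank(M_{q-1}∘⋯∘M_p): M ≅ I[1,1], I[1,3], I[2,3], I[3,3].
μ_θ-semistable layers: μ^(1)=2; μ^(2)=-1; μ^(3)=-2

((0, 0, 3); (0, 2, 0); (2, 0, 0))


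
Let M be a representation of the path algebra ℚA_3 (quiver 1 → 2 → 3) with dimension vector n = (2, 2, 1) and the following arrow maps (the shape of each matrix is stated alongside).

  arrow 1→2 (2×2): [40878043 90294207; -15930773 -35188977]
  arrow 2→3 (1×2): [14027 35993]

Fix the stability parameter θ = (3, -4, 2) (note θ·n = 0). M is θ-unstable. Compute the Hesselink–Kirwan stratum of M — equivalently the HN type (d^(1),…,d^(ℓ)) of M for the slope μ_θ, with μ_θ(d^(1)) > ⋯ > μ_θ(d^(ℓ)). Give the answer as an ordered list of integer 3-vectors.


Interval decomposition of M: I[1,1], I[1,3], I[2,2].
HN type (ℓ=4): μ^(1)=3; μ^(2)=2; μ^(3)=-1/2; μ^(4)=-4

((1, 0, 0); (0, 0, 1); (1, 1, 0); (0, 1, 0))


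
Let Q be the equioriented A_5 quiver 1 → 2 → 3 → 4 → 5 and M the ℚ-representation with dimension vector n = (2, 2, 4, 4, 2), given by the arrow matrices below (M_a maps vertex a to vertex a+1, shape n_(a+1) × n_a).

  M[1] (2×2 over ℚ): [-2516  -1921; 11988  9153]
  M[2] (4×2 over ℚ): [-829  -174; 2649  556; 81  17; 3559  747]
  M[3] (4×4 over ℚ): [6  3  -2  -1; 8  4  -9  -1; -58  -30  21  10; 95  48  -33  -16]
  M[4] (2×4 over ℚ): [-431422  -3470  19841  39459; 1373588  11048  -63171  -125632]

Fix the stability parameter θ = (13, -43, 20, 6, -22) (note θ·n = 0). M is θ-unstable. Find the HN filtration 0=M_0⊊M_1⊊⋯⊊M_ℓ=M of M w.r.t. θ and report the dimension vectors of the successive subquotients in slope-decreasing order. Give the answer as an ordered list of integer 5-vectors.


Barcode: M ≅ I[1,1], I[1,5], I[2,5], I[3,4]^2. HN layers by μ_θ (4 steps, strictly decreasing):
  μ^(1)=13; μ^(2)=4/3; μ^(3)=-15; μ^(4)=-43

((1, 0, 2, 2, 0); (0, 0, 2, 2, 2); (1, 1, 0, 0, 0); (0, 1, 0, 0, 0))


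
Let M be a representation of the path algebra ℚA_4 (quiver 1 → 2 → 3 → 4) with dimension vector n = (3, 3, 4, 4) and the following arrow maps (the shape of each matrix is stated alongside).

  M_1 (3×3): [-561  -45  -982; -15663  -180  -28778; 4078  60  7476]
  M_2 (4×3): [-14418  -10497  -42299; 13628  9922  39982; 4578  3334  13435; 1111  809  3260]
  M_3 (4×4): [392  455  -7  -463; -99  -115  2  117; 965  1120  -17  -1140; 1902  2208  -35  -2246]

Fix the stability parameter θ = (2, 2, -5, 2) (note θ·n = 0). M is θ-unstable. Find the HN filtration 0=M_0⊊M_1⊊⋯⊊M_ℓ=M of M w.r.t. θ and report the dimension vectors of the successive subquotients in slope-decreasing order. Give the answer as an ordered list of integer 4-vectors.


Via rank(M_{q-1}∘⋯∘M_p): M ≅ I[1,1], I[1,4]^2, I[2,4], I[3,4].
μ_θ-semistable layers: μ^(1)=2; μ^(2)=-1/3; μ^(3)=-3/2; μ^(4)=-5

((1, 0, 0, 4); (2, 2, 2, 0); (0, 1, 1, 0); (0, 0, 1, 0))


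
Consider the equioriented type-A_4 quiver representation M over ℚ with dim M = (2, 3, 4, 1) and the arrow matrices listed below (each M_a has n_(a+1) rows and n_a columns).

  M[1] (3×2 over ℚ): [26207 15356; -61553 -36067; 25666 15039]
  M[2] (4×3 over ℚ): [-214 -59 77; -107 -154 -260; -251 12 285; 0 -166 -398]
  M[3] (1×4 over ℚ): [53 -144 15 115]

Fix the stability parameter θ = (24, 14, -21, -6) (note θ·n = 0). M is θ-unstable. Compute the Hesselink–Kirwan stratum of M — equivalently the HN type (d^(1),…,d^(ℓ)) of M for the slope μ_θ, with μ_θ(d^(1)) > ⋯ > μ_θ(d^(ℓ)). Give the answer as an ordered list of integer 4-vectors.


Interval decomposition of M: I[1,3], I[1,4], I[2,3], I[3,3].
HN type (ℓ=4): μ^(1)=17/3; μ^(2)=11/4; μ^(3)=-7/2; μ^(4)=-21

((1, 1, 1, 0); (1, 1, 1, 1); (0, 1, 1, 0); (0, 0, 1, 0))


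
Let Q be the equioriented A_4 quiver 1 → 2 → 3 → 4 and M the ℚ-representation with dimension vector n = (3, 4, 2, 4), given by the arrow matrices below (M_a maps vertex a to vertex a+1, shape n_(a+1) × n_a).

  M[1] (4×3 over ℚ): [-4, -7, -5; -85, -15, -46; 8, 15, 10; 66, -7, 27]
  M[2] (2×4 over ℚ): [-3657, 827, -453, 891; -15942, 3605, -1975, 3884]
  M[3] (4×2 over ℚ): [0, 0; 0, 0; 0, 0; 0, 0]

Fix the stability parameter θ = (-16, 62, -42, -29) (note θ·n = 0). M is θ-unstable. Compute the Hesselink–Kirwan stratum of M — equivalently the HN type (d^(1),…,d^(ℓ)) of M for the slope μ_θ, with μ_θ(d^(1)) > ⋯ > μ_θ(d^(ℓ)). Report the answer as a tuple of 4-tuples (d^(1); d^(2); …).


Barcode: M ≅ I[1,2], I[1,3]^2, I[2,2], I[4,4]^4. HN layers by μ_θ (4 steps, strictly decreasing):
  μ^(1)=62; μ^(2)=10; μ^(3)=-16; μ^(4)=-29

((0, 2, 0, 0); (0, 2, 2, 0); (3, 0, 0, 0); (0, 0, 0, 4))


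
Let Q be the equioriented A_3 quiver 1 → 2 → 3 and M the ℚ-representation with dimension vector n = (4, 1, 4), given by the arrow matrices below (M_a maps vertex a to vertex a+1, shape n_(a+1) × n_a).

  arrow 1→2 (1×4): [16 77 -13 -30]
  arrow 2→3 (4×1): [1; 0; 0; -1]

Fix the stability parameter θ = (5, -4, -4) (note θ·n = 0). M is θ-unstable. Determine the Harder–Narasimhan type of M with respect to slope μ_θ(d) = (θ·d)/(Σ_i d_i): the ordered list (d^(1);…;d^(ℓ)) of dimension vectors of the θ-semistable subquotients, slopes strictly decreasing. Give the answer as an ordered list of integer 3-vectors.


Barcode: M ≅ I[1,1]^3, I[1,3], I[3,3]^3. HN layers by μ_θ (3 steps, strictly decreasing):
  μ^(1)=5; μ^(2)=-1; μ^(3)=-4

((3, 0, 0); (1, 1, 1); (0, 0, 3))


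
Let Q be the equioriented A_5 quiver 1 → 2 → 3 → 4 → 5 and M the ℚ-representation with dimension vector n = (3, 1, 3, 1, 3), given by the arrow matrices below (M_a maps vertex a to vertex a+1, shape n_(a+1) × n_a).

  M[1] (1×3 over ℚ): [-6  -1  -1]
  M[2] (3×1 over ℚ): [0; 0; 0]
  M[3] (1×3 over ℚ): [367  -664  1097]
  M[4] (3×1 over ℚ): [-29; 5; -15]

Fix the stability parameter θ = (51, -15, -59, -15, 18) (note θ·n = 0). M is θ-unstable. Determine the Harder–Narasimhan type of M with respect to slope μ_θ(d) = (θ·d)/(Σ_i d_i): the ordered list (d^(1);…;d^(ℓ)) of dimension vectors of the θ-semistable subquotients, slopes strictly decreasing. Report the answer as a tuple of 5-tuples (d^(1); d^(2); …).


Interval decomposition of M: I[1,1]^2, I[1,2], I[3,3]^2, I[3,5], I[5,5]^2.
HN type (ℓ=4): μ^(1)=51; μ^(2)=18; μ^(3)=-15; μ^(4)=-59

((2, 0, 0, 0, 0); (1, 1, 0, 0, 3); (0, 0, 0, 1, 0); (0, 0, 3, 0, 0))


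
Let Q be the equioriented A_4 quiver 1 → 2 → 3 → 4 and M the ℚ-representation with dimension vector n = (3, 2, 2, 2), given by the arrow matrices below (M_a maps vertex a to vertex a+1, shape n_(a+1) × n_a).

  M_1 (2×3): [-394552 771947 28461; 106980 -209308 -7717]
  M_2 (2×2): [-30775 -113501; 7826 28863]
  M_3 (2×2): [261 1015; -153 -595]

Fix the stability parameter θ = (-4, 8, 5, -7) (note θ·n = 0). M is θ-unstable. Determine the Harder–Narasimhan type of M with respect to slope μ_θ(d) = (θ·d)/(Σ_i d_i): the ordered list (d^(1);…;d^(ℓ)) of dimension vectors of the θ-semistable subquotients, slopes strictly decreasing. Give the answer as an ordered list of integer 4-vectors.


Barcode: M ≅ I[1,1], I[1,3], I[1,4], I[4,4]. HN layers by μ_θ (4 steps, strictly decreasing):
  μ^(1)=13/2; μ^(2)=2; μ^(3)=-4; μ^(4)=-7

((0, 1, 1, 0); (0, 1, 1, 1); (3, 0, 0, 0); (0, 0, 0, 1))


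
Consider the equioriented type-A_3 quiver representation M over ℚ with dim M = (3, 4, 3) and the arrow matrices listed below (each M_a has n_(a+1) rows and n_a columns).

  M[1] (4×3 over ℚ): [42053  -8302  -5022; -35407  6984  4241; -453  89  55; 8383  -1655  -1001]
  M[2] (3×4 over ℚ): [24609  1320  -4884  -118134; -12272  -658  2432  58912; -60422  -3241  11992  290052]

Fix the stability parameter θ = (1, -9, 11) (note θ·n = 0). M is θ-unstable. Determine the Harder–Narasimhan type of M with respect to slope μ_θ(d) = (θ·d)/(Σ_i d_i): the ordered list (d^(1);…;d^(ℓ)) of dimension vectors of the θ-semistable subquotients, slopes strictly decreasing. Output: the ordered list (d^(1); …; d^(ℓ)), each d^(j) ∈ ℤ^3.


Via rank(M_{q-1}∘⋯∘M_p): M ≅ I[1,2], I[1,3]^2, I[2,2], I[3,3].
μ_θ-semistable layers: μ^(1)=11; μ^(2)=-4; μ^(3)=-9

((0, 0, 3); (3, 3, 0); (0, 1, 0))


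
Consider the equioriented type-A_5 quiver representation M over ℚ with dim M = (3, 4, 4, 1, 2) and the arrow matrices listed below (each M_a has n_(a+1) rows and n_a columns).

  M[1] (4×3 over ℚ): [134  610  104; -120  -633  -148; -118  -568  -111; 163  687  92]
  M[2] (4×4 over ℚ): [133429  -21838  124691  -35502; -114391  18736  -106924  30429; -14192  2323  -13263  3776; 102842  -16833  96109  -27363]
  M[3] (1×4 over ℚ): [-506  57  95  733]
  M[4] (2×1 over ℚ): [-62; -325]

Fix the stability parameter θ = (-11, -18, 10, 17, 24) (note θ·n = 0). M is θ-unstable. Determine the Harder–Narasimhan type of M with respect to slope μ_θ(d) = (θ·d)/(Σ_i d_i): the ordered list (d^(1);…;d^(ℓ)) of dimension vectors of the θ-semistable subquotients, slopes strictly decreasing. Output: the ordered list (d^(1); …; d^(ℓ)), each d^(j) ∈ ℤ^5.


Interval decomposition of M: I[1,3]^2, I[1,5], I[2,3], I[5,5].
HN type (ℓ=5): μ^(1)=24; μ^(2)=17; μ^(3)=10; μ^(4)=-29/2; μ^(5)=-18

((0, 0, 0, 0, 2); (0, 0, 0, 1, 0); (0, 0, 4, 0, 0); (3, 3, 0, 0, 0); (0, 1, 0, 0, 0))


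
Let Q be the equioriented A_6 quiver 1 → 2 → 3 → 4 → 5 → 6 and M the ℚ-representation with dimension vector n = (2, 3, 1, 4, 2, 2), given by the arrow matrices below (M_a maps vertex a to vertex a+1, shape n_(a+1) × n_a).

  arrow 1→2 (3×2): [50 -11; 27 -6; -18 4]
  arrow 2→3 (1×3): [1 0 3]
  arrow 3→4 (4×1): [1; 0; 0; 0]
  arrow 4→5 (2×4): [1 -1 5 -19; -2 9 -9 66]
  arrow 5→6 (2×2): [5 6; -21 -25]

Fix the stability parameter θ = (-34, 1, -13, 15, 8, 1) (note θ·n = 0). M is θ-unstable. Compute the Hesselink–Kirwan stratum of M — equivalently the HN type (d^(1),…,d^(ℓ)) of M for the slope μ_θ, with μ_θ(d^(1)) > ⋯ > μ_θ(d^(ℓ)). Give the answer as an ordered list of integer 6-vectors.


Interval decomposition of M: I[1,2], I[1,6], I[2,2], I[4,4]^2, I[4,6].
HN type (ℓ=5): μ^(1)=15; μ^(2)=8; μ^(3)=1; μ^(4)=-6; μ^(5)=-34

((0, 0, 0, 2, 0, 0); (0, 0, 0, 2, 2, 2); (0, 2, 0, 0, 0, 0); (0, 1, 1, 0, 0, 0); (2, 0, 0, 0, 0, 0))


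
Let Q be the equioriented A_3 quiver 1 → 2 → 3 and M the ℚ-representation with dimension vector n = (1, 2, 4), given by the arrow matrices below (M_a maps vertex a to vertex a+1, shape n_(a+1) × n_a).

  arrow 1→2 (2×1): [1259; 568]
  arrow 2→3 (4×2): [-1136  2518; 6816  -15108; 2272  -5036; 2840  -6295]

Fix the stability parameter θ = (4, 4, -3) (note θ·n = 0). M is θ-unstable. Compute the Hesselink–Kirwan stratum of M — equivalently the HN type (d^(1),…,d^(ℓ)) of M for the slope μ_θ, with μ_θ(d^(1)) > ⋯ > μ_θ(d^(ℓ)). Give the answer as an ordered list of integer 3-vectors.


Interval decomposition of M: I[1,2], I[2,3], I[3,3]^3.
HN type (ℓ=3): μ^(1)=4; μ^(2)=1/2; μ^(3)=-3

((1, 1, 0); (0, 1, 1); (0, 0, 3))


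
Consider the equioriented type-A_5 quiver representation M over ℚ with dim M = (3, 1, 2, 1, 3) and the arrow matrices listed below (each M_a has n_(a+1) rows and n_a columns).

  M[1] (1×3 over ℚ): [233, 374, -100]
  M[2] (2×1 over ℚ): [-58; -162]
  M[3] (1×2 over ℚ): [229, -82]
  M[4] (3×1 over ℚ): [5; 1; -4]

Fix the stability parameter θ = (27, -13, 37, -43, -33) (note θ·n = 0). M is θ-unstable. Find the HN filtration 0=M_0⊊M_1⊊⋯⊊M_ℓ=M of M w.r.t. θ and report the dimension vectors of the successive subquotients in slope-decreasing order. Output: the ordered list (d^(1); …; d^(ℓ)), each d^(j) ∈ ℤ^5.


Via rank(M_{q-1}∘⋯∘M_p): M ≅ I[1,1]^2, I[1,5], I[3,3], I[5,5]^2.
μ_θ-semistable layers: μ^(1)=37; μ^(2)=27; μ^(3)=-5; μ^(4)=-33

((0, 0, 1, 0, 0); (2, 0, 0, 0, 0); (1, 1, 1, 1, 1); (0, 0, 0, 0, 2))


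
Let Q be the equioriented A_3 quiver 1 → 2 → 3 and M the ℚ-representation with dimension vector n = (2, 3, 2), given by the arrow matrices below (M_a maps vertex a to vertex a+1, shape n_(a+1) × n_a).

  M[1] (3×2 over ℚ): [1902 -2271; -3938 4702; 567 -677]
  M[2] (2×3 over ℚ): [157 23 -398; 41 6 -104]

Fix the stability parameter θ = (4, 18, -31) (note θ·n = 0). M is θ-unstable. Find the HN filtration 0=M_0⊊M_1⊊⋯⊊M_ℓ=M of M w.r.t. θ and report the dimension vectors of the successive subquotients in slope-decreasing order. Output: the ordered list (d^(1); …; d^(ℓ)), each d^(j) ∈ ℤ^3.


Via rank(M_{q-1}∘⋯∘M_p): M ≅ I[1,3]^2, I[2,2].
μ_θ-semistable layers: μ^(1)=18; μ^(2)=-3

((0, 1, 0); (2, 2, 2))


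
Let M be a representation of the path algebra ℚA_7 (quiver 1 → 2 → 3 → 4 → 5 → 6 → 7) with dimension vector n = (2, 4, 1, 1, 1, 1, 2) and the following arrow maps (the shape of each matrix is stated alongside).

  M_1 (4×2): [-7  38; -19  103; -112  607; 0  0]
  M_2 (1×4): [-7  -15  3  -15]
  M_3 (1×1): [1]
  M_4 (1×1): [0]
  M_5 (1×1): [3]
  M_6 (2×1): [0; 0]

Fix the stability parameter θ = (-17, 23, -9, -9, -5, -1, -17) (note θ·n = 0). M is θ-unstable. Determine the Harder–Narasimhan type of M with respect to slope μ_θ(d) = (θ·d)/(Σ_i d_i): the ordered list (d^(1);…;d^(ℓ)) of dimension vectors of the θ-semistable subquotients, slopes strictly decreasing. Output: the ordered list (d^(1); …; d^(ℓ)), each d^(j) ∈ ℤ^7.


Interval decomposition of M: I[1,2], I[1,4], I[2,2]^2, I[5,6], I[7,7]^2.
HN type (ℓ=5): μ^(1)=23; μ^(2)=5/3; μ^(3)=-1; μ^(4)=-5; μ^(5)=-17

((0, 3, 0, 0, 0, 0, 0); (0, 1, 1, 1, 0, 0, 0); (0, 0, 0, 0, 0, 1, 0); (0, 0, 0, 0, 1, 0, 0); (2, 0, 0, 0, 0, 0, 2))


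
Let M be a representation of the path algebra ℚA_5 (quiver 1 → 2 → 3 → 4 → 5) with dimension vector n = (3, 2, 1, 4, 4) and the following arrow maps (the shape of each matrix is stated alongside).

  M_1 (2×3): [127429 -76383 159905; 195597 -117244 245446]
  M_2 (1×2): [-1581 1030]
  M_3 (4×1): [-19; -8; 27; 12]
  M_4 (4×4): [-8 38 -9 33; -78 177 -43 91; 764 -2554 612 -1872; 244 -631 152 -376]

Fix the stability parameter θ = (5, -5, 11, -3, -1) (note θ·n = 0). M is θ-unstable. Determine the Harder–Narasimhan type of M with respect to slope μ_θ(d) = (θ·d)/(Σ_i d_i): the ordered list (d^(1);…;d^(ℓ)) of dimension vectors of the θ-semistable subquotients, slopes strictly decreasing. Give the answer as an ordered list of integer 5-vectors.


Barcode: M ≅ I[1,1], I[1,2], I[1,5], I[4,5]^3. HN layers by μ_θ (5 steps, strictly decreasing):
  μ^(1)=5; μ^(2)=7/3; μ^(3)=0; μ^(4)=-1; μ^(5)=-3

((1, 0, 0, 0, 0); (0, 0, 1, 1, 1); (2, 2, 0, 0, 0); (0, 0, 0, 0, 3); (0, 0, 0, 3, 0))


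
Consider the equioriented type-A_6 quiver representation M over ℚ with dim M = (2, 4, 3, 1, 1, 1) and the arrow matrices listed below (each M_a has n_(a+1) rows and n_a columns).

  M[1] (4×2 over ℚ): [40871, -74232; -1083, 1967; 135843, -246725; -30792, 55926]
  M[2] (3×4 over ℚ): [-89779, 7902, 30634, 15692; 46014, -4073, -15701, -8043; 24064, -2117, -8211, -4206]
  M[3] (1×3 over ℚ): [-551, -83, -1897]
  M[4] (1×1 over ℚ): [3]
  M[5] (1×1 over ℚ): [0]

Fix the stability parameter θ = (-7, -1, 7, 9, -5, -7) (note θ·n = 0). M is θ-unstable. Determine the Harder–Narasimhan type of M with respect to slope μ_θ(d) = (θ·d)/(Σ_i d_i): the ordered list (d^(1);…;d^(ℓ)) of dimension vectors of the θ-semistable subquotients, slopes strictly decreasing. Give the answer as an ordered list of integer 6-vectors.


Interval decomposition of M: I[1,2], I[1,5], I[2,3]^2, I[6,6].
HN type (ℓ=4): μ^(1)=7; μ^(2)=11/3; μ^(3)=-1; μ^(4)=-7

((0, 0, 2, 0, 0, 0); (0, 0, 1, 1, 1, 0); (0, 4, 0, 0, 0, 0); (2, 0, 0, 0, 0, 1))


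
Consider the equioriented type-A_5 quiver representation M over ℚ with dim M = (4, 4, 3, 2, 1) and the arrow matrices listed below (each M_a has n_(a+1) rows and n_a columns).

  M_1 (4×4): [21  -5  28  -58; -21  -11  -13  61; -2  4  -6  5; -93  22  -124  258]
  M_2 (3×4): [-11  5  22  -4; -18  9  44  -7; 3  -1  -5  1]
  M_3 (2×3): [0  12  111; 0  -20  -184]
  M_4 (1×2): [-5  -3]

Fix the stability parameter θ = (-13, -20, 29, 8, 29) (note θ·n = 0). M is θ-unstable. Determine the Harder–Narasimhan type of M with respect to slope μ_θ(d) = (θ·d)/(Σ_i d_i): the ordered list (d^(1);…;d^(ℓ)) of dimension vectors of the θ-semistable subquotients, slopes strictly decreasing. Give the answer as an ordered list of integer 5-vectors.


Interval decomposition of M: I[1,2], I[1,3], I[1,4], I[1,5].
HN type (ℓ=3): μ^(1)=29; μ^(2)=37/2; μ^(3)=-33/2

((0, 0, 1, 0, 1); (0, 0, 2, 2, 0); (4, 4, 0, 0, 0))


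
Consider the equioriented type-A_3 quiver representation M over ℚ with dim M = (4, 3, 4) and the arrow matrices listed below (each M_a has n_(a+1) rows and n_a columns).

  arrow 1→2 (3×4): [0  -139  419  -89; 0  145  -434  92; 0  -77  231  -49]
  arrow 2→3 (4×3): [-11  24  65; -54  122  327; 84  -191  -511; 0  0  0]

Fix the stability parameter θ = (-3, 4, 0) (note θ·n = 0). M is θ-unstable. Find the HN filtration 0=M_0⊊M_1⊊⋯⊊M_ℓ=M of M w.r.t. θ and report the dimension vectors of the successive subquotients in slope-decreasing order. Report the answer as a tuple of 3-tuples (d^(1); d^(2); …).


Interval decomposition of M: I[1,1]^2, I[1,3]^2, I[2,3], I[3,3].
HN type (ℓ=3): μ^(1)=2; μ^(2)=0; μ^(3)=-3

((0, 3, 3); (0, 0, 1); (4, 0, 0))


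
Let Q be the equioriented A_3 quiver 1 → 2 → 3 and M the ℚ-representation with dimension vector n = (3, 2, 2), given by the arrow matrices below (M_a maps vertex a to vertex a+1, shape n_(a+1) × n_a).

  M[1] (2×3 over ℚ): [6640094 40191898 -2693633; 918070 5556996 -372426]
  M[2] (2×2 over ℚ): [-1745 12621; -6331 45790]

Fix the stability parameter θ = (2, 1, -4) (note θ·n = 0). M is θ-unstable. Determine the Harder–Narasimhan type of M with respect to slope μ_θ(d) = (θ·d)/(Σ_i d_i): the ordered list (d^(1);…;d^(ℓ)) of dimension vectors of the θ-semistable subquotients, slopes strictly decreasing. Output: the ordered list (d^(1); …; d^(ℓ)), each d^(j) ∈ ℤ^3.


Via rank(M_{q-1}∘⋯∘M_p): M ≅ I[1,1], I[1,3]^2.
μ_θ-semistable layers: μ^(1)=2; μ^(2)=-1/3

((1, 0, 0); (2, 2, 2))


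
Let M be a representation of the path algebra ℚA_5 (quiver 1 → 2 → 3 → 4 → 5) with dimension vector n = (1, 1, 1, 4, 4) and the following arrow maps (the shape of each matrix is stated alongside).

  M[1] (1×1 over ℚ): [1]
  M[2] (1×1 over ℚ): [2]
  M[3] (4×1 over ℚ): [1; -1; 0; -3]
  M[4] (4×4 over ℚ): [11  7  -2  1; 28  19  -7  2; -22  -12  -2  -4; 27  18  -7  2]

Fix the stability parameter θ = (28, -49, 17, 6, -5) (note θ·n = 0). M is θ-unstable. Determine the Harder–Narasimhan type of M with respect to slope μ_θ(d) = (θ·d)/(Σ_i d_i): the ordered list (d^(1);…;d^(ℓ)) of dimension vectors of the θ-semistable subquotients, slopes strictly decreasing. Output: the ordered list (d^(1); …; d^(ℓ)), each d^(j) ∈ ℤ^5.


Barcode: M ≅ I[1,5], I[4,5]^3. HN layers by μ_θ (3 steps, strictly decreasing):
  μ^(1)=6; μ^(2)=1/2; μ^(3)=-21/2

((0, 0, 1, 1, 1); (0, 0, 0, 3, 3); (1, 1, 0, 0, 0))
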